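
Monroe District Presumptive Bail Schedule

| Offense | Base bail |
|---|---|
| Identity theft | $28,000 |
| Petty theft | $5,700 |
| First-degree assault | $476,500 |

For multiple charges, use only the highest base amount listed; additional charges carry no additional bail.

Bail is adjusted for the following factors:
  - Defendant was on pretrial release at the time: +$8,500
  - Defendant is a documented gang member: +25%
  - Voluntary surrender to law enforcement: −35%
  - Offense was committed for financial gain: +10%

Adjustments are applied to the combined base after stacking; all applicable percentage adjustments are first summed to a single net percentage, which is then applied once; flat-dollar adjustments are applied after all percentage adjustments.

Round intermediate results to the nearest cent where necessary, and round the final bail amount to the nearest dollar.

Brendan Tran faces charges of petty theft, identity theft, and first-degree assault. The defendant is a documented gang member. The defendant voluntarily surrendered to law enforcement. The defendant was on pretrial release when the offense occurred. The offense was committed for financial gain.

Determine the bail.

$485,000

Base amounts from the schedule: petty theft $5,700; identity theft $28,000; first-degree assault $476,500.
Stacking rule: use the highest base only. Highest is first-degree assault at $476,500. Combined base = $476,500.
Net percentage adjustment: +25% −35% +10% = +0%. $476,500 × 1 = $476,500.
Defendant was on pretrial release at the time (+$8,500 flat): $476,500 + $8,500 = $485,000.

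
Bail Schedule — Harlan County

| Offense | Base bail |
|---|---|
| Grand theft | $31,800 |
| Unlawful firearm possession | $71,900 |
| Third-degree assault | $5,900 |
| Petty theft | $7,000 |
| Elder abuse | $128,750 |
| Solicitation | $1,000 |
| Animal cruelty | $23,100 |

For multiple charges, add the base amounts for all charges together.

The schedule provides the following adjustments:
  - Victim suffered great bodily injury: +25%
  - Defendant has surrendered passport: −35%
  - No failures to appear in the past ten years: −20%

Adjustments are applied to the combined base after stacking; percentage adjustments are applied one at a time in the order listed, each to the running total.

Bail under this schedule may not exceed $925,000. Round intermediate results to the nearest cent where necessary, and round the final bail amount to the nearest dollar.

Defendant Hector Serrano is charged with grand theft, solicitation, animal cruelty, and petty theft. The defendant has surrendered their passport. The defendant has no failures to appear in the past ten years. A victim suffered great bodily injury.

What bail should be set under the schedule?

Base amounts from the schedule: grand theft $31,800; solicitation $1,000; animal cruelty $23,100; petty theft $7,000.
Stacking rule: sum of all bases. $31,800 + $1,000 + $23,100 + $7,000 = $62,900.
Victim suffered great bodily injury (+25%): $62,900 × 1.25 = $78,625.
Defendant has surrendered passport (−35%): $78,625 × 0.65 = $51,106.25.
No failures to appear in the past ten years (−20%): $51,106.25 × 0.8 = $40,885.
$40,885 is within the $925,000 maximum.

$40,885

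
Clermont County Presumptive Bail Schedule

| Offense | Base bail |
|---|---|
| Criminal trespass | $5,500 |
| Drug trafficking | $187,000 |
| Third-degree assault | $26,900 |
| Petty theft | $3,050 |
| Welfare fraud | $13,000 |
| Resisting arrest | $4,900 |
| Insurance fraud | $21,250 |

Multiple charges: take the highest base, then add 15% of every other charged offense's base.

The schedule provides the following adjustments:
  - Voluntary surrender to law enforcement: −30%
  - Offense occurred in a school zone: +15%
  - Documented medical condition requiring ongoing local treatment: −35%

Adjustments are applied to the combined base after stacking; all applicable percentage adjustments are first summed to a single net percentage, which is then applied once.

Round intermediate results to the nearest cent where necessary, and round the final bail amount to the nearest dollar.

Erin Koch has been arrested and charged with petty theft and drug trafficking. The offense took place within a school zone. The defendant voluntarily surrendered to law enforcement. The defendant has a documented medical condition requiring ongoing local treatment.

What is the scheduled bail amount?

$93,729

Base amounts from the schedule: petty theft $3,050; drug trafficking $187,000.
Stacking rule: highest base plus 15% of each additional charge. Highest is drug trafficking at $187,000. Additional: $3,050 × 15% = $457.50. Combined base = $187,000 + $457.50 = $187,457.50.
Net percentage adjustment: −30% +15% −35% = −50%. $187,457.50 × 0.5 = $93,728.75.
Rounded to the nearest dollar: $93,729.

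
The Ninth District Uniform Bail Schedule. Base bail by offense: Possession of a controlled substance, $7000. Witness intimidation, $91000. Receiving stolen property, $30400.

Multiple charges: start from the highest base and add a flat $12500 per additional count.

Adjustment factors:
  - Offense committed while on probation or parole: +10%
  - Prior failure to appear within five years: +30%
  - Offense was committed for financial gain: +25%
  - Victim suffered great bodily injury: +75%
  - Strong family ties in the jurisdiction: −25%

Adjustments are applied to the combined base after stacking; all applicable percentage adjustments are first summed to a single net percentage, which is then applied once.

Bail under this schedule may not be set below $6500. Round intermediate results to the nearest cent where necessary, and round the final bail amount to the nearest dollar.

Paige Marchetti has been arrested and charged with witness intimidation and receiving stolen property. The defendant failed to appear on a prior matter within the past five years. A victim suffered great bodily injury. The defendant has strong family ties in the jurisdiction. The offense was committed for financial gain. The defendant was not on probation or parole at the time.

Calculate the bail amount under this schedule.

$212175

Base amounts from the schedule: witness intimidation $91000; receiving stolen property $30400.
Stacking rule: highest base plus $12500 per additional charge. Highest is witness intimidation at $91000; 1 additional charge → +$12500. Combined base = $103500.
Net percentage adjustment: +30% +25% +75% −25% = +105%. $103500 × 2.05 = $212175.
$212175 is at or above the $6500 minimum.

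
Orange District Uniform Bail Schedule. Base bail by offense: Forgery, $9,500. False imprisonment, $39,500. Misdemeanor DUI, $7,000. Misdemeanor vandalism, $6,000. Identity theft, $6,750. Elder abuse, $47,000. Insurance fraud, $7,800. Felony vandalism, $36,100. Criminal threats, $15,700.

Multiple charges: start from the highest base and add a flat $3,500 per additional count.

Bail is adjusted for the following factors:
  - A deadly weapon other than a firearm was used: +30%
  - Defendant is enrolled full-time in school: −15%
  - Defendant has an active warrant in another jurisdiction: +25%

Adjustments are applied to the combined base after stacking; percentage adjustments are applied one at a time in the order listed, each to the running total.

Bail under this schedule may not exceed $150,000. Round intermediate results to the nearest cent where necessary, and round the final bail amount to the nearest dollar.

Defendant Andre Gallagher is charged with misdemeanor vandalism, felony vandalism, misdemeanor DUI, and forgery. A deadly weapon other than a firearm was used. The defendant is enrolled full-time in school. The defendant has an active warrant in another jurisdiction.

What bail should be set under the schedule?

Base amounts from the schedule: misdemeanor vandalism $6,000; felony vandalism $36,100; misdemeanor DUI $7,000; forgery $9,500.
Stacking rule: highest base plus $3,500 per additional charge. Highest is felony vandalism at $36,100; 3 additional charges → +$10,500. Combined base = $46,600.
A deadly weapon other than a firearm was used (+30%): $46,600 × 1.3 = $60,580.
Defendant is enrolled full-time in school (−15%): $60,580 × 0.85 = $51,493.
Defendant has an active warrant in another jurisdiction (+25%): $51,493 × 1.25 = $64,366.25.
$64,366.25 is within the $150,000 maximum.
Rounded to the nearest dollar: $64,366.

$64,366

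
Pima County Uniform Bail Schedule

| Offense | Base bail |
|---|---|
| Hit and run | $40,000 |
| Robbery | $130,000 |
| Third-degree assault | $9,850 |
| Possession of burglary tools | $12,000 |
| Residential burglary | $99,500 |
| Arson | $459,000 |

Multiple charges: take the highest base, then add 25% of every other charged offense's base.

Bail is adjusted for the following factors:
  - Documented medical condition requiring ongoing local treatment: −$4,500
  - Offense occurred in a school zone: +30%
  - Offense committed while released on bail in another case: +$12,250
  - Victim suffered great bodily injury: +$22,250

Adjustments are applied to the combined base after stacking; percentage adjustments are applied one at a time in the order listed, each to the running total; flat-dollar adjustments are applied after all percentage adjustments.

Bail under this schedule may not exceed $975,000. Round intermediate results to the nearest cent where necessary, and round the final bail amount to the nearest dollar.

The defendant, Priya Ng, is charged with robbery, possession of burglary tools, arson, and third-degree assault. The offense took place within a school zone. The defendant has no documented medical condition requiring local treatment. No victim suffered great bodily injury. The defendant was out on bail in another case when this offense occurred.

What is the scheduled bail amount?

Base amounts from the schedule: robbery $130,000; possession of burglary tools $12,000; arson $459,000; third-degree assault $9,850.
Stacking rule: highest base plus 25% of each additional charge. Highest is arson at $459,000. Additional: $130,000 × 25% = $32,500; $12,000 × 25% = $3,000; $9,850 × 25% = $2,462.50. Combined base = $459,000 + $37,962.50 = $496,962.50.
Offense occurred in a school zone (+30%): $496,962.50 × 1.3 = $646,051.25.
Offense committed while released on bail in another case (+$12,250 flat): $646,051.25 + $12,250 = $658,301.25.
$658,301.25 is within the $975,000 maximum.
Rounded to the nearest dollar: $658,301.

$658,301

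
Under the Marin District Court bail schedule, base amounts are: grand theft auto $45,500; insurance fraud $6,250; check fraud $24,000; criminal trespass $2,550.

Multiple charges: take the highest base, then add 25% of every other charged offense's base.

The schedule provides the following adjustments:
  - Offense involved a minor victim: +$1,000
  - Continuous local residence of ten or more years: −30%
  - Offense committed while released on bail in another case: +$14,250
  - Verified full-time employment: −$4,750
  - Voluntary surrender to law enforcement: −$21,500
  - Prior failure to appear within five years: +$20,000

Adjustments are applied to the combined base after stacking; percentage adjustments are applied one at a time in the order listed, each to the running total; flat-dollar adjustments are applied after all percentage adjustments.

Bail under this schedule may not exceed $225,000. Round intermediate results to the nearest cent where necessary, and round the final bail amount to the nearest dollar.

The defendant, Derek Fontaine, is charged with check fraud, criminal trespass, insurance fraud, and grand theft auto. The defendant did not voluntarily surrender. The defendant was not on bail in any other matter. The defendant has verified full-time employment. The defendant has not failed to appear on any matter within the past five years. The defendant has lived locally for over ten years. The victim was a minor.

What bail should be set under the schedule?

$33,840

Base amounts from the schedule: check fraud $24,000; criminal trespass $2,550; insurance fraud $6,250; grand theft auto $45,500.
Stacking rule: highest base plus 25% of each additional charge. Highest is grand theft auto at $45,500. Additional: $24,000 × 25% = $6,000; $2,550 × 25% = $637.50; $6,250 × 25% = $1,562.50. Combined base = $45,500 + $8,200 = $53,700.
Continuous local residence of ten or more years (−30%): $53,700 × 0.7 = $37,590.
Offense involved a minor victim (+$1,000 flat): $37,590 + $1,000 = $38,590.
Verified full-time employment (−$4,750 flat): $38,590 − $4,750 = $33,840.
$33,840 is within the $225,000 maximum.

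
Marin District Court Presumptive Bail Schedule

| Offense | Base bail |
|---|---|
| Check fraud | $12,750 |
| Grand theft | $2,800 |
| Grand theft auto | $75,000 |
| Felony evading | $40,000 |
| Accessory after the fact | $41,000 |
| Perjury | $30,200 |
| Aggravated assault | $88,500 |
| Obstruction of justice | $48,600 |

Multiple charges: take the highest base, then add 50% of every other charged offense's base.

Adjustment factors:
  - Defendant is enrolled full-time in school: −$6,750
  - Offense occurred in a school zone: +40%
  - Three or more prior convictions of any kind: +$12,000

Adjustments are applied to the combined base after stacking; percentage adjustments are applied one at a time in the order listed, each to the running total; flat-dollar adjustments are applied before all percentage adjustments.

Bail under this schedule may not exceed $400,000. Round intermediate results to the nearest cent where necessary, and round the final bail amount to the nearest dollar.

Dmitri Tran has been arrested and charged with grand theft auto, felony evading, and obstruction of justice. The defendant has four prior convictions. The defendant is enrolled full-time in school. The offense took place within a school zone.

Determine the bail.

Base amounts from the schedule: grand theft auto $75,000; felony evading $40,000; obstruction of justice $48,600.
Stacking rule: highest base plus 50% of each additional charge. Highest is grand theft auto at $75,000. Additional: $40,000 × 50% = $20,000; $48,600 × 50% = $24,300. Combined base = $75,000 + $44,300 = $119,300.
Defendant is enrolled full-time in school (−$6,750 flat): $119,300 − $6,750 = $112,550.
Three or more prior convictions of any kind (+$12,000 flat): $112,550 + $12,000 = $124,550.
Offense occurred in a school zone (+40%): $124,550 × 1.4 = $174,370.
$174,370 is within the $400,000 maximum.

$174,370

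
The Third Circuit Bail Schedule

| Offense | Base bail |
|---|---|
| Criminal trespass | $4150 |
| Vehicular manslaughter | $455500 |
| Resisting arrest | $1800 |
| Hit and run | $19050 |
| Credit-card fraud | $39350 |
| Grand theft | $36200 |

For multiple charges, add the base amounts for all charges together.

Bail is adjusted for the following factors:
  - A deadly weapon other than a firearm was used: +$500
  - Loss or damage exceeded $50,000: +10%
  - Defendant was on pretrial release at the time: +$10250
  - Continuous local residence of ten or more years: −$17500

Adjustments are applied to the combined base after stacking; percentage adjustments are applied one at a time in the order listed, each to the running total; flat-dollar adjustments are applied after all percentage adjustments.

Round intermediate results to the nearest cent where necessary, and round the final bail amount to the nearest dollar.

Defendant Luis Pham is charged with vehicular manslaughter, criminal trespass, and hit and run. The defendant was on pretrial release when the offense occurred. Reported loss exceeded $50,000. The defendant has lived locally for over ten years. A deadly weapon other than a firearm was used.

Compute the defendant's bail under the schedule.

$519820

Base amounts from the schedule: vehicular manslaughter $455500; criminal trespass $4150; hit and run $19050.
Stacking rule: sum of all bases. $455500 + $4150 + $19050 = $478700.
Loss or damage exceeded $50,000 (+10%): $478700 × 1.1 = $526570.
A deadly weapon other than a firearm was used (+$500 flat): $526570 + $500 = $527070.
Defendant was on pretrial release at the time (+$10250 flat): $527070 + $10250 = $537320.
Continuous local residence of ten or more years (−$17500 flat): $537320 − $17500 = $519820.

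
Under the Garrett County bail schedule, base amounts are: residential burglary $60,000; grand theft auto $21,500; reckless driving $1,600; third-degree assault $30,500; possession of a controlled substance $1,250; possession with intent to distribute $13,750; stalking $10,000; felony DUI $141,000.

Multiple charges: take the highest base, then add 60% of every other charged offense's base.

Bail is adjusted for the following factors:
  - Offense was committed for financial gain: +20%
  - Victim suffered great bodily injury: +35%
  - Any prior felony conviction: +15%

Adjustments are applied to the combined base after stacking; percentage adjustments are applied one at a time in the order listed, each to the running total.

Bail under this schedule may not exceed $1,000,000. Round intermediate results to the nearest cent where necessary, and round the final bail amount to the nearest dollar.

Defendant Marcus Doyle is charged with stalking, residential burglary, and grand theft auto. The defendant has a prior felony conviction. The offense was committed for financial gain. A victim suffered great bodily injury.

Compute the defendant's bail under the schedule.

$146,991

Base amounts from the schedule: stalking $10,000; residential burglary $60,000; grand theft auto $21,500.
Stacking rule: highest base plus 60% of each additional charge. Highest is residential burglary at $60,000. Additional: $10,000 × 60% = $6,000; $21,500 × 60% = $12,900. Combined base = $60,000 + $18,900 = $78,900.
Offense was committed for financial gain (+20%): $78,900 × 1.2 = $94,680.
Victim suffered great bodily injury (+35%): $94,680 × 1.35 = $127,818.
Any prior felony conviction (+15%): $127,818 × 1.15 = $146,990.70.
$146,990.70 is within the $1,000,000 maximum.
Rounded to the nearest dollar: $146,991.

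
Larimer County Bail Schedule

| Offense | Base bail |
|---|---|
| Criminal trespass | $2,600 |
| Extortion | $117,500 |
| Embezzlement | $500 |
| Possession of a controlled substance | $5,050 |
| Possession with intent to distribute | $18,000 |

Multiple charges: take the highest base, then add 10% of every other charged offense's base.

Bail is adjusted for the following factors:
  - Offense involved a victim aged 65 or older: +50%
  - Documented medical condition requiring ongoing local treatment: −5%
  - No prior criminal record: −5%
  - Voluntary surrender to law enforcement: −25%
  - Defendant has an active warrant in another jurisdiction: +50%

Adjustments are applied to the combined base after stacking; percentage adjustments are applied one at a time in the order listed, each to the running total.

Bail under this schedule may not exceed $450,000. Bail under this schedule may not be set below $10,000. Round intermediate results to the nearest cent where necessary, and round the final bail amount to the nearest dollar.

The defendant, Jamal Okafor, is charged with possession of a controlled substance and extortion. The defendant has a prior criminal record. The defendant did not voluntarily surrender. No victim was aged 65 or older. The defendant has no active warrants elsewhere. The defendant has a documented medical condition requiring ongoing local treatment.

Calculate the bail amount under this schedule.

$112,105

Base amounts from the schedule: possession of a controlled substance $5,050; extortion $117,500.
Stacking rule: highest base plus 10% of each additional charge. Highest is extortion at $117,500. Additional: $5,050 × 10% = $505. Combined base = $117,500 + $505 = $118,005.
Documented medical condition requiring ongoing local treatment (−5%): $118,005 × 0.95 = $112,104.75.
$112,104.75 is within the $450,000 maximum.
$112,104.75 is at or above the $10,000 minimum.
Rounded to the nearest dollar: $112,105.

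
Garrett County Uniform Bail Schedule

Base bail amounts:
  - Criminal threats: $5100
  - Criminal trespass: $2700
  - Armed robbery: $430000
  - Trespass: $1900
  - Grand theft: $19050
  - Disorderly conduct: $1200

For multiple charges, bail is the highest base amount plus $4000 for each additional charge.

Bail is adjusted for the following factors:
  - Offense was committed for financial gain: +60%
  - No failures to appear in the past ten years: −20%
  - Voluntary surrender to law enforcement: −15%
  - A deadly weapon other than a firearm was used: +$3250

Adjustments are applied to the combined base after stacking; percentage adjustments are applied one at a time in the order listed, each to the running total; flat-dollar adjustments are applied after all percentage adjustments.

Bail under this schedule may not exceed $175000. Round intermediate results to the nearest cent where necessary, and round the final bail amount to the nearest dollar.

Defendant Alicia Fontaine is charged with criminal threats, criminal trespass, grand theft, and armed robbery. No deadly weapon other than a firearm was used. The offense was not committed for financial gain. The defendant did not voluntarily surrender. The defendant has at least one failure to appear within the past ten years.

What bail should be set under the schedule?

Base amounts from the schedule: criminal threats $5100; criminal trespass $2700; grand theft $19050; armed robbery $430000.
Stacking rule: highest base plus $4000 per additional charge. Highest is armed robbery at $430000; 3 additional charges → +$12000. Combined base = $442000.
No adjustment factors apply to this defendant.
Result $442000 exceeds the maximum of $175000; bail is capped at $175000.

$175000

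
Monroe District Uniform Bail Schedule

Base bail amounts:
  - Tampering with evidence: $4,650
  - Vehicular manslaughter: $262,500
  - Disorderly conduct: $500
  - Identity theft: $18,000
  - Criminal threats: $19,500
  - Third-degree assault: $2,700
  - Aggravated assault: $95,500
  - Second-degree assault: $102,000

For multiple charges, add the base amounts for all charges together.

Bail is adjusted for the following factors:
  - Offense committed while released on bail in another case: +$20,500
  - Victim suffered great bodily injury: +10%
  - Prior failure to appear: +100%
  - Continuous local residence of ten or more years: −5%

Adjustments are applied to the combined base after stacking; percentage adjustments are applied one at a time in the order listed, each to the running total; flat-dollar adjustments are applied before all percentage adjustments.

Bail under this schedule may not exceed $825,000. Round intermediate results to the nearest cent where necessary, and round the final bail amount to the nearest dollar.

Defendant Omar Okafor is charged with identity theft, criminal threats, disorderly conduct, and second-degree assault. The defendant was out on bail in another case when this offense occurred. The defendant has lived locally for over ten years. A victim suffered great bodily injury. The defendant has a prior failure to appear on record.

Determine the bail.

Base amounts from the schedule: identity theft $18,000; criminal threats $19,500; disorderly conduct $500; second-degree assault $102,000.
Stacking rule: sum of all bases. $18,000 + $19,500 + $500 + $102,000 = $140,000.
Offense committed while released on bail in another case (+$20,500 flat): $140,000 + $20,500 = $160,500.
Victim suffered great bodily injury (+10%): $160,500 × 1.1 = $176,550.
Prior failure to appear (+100%): $176,550 × 2 = $353,100.
Continuous local residence of ten or more years (−5%): $353,100 × 0.95 = $335,445.
$335,445 is within the $825,000 maximum.

$335,445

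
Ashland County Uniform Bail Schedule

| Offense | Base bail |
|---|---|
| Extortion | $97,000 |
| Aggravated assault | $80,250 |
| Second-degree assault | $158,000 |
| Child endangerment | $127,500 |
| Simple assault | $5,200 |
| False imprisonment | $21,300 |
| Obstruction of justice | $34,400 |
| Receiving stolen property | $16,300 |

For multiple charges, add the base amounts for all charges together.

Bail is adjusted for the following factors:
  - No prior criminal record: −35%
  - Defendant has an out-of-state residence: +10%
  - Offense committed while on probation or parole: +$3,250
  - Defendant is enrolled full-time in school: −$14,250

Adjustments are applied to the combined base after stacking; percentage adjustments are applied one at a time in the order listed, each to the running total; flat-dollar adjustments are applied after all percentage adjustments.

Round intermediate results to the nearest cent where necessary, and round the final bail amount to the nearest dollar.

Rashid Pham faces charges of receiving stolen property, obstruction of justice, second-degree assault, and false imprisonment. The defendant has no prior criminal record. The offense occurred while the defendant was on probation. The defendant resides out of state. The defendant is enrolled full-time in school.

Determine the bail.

Base amounts from the schedule: receiving stolen property $16,300; obstruction of justice $34,400; second-degree assault $158,000; false imprisonment $21,300.
Stacking rule: sum of all bases. $16,300 + $34,400 + $158,000 + $21,300 = $230,000.
No prior criminal record (−35%): $230,000 × 0.65 = $149,500.
Defendant has an out-of-state residence (+10%): $149,500 × 1.1 = $164,450.
Offense committed while on probation or parole (+$3,250 flat): $164,450 + $3,250 = $167,700.
Defendant is enrolled full-time in school (−$14,250 flat): $167,700 − $14,250 = $153,450.

$153,450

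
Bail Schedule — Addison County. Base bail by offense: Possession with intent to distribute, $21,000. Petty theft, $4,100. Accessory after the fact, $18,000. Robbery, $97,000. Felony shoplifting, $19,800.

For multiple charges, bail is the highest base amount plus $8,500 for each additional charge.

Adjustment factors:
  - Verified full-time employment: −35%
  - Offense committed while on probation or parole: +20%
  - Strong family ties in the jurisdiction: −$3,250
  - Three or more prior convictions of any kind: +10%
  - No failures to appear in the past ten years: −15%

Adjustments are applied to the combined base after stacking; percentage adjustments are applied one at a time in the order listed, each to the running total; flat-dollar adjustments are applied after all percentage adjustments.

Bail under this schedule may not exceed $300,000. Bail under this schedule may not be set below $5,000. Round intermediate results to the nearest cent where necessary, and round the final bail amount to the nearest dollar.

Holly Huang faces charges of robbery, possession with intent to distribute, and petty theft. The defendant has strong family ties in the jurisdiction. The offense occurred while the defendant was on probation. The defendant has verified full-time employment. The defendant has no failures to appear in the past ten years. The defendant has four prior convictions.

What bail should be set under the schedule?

Base amounts from the schedule: robbery $97,000; possession with intent to distribute $21,000; petty theft $4,100.
Stacking rule: highest base plus $8,500 per additional charge. Highest is robbery at $97,000; 2 additional charges → +$17,000. Combined base = $114,000.
Verified full-time employment (−35%): $114,000 × 0.65 = $74,100.
Offense committed while on probation or parole (+20%): $74,100 × 1.2 = $88,920.
Three or more prior convictions of any kind (+10%): $88,920 × 1.1 = $97,812.
No failures to appear in the past ten years (−15%): $97,812 × 0.85 = $83,140.20.
Strong family ties in the jurisdiction (−$3,250 flat): $83,140.20 − $3,250 = $79,890.20.
$79,890.20 is within the $300,000 maximum.
$79,890.20 is at or above the $5,000 minimum.
Rounded to the nearest dollar: $79,890.

$79,890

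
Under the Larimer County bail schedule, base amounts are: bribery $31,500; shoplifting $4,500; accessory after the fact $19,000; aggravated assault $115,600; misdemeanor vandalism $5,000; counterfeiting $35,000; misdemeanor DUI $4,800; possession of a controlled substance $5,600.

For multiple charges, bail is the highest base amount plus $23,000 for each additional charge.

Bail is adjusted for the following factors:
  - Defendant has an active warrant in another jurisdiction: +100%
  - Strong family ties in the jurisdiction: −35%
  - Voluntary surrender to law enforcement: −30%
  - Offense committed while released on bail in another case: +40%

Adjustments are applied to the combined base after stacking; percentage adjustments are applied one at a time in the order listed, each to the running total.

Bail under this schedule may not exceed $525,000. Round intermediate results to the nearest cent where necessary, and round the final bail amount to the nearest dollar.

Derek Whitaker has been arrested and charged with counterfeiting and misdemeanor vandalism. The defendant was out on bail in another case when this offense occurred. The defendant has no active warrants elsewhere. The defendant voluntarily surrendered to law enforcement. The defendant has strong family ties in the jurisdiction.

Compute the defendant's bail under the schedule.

$36,946

Base amounts from the schedule: counterfeiting $35,000; misdemeanor vandalism $5,000.
Stacking rule: highest base plus $23,000 per additional charge. Highest is counterfeiting at $35,000; 1 additional charge → +$23,000. Combined base = $58,000.
Strong family ties in the jurisdiction (−35%): $58,000 × 0.65 = $37,700.
Voluntary surrender to law enforcement (−30%): $37,700 × 0.7 = $26,390.
Offense committed while released on bail in another case (+40%): $26,390 × 1.4 = $36,946.
$36,946 is within the $525,000 maximum.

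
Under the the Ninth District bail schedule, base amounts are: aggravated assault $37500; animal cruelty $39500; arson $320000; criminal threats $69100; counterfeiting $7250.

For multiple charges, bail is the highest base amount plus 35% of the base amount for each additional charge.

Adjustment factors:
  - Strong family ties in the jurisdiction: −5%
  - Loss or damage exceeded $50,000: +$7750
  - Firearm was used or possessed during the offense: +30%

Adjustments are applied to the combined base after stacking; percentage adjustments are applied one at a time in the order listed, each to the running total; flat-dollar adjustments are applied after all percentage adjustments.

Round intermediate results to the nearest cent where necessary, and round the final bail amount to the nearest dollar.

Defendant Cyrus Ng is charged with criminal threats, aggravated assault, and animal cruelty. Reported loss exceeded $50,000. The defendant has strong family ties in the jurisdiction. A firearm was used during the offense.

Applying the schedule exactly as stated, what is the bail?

$126372

Base amounts from the schedule: criminal threats $69100; aggravated assault $37500; animal cruelty $39500.
Stacking rule: highest base plus 35% of each additional charge. Highest is criminal threats at $69100. Additional: $37500 × 35% = $13125; $39500 × 35% = $13825. Combined base = $69100 + $26950 = $96050.
Strong family ties in the jurisdiction (−5%): $96050 × 0.95 = $91247.50.
Firearm was used or possessed during the offense (+30%): $91247.50 × 1.3 = $118621.75.
Loss or damage exceeded $50,000 (+$7750 flat): $118621.75 + $7750 = $126371.75.
Rounded to the nearest dollar: $126372.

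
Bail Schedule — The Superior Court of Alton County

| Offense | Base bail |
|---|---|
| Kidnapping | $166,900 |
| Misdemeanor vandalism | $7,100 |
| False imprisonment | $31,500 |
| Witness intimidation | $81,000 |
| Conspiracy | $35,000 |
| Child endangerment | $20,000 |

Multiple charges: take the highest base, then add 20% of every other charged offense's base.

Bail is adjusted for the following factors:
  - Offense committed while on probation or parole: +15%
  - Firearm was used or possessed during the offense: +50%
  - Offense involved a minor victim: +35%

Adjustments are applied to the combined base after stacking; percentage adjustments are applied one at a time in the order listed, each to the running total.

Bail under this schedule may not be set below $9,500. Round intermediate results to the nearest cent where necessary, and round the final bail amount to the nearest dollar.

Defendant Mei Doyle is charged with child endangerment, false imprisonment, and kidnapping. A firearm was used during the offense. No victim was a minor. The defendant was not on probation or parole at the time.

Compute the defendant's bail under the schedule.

Base amounts from the schedule: child endangerment $20,000; false imprisonment $31,500; kidnapping $166,900.
Stacking rule: highest base plus 20% of each additional charge. Highest is kidnapping at $166,900. Additional: $20,000 × 20% = $4,000; $31,500 × 20% = $6,300. Combined base = $166,900 + $10,300 = $177,200.
Firearm was used or possessed during the offense (+50%): $177,200 × 1.5 = $265,800.
$265,800 is at or above the $9,500 minimum.

$265,800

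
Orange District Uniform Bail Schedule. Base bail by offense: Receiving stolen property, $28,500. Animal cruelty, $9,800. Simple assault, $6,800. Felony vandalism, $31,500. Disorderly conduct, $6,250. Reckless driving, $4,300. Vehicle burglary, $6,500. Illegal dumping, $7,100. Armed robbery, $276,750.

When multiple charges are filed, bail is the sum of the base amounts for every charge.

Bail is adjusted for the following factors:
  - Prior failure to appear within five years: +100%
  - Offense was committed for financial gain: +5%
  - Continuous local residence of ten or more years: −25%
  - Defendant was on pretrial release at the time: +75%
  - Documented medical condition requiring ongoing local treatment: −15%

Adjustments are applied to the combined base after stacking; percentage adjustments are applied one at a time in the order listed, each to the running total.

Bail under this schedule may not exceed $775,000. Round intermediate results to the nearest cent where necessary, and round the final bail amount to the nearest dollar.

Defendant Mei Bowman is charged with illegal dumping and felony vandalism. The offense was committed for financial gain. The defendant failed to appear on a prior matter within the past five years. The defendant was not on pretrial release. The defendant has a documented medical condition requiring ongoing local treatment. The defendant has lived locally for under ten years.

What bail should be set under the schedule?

$68,901

Base amounts from the schedule: illegal dumping $7,100; felony vandalism $31,500.
Stacking rule: sum of all bases. $7,100 + $31,500 = $38,600.
Prior failure to appear within five years (+100%): $38,600 × 2 = $77,200.
Offense was committed for financial gain (+5%): $77,200 × 1.05 = $81,060.
Documented medical condition requiring ongoing local treatment (−15%): $81,060 × 0.85 = $68,901.
$68,901 is within the $775,000 maximum.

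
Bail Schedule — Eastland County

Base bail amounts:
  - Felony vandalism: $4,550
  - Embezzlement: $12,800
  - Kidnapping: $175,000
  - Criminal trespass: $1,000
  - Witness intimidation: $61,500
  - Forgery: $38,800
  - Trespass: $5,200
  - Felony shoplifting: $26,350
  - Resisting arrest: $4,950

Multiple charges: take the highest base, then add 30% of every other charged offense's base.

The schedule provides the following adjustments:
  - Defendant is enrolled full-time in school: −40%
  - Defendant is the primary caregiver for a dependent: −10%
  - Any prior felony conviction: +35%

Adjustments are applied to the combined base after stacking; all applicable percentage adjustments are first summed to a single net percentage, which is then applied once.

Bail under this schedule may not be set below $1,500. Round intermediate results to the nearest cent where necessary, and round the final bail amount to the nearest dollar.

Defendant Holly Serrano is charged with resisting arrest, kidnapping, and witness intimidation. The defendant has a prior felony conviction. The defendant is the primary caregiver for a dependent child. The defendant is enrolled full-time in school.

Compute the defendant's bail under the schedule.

$165,695

Base amounts from the schedule: resisting arrest $4,950; kidnapping $175,000; witness intimidation $61,500.
Stacking rule: highest base plus 30% of each additional charge. Highest is kidnapping at $175,000. Additional: $4,950 × 30% = $1,485; $61,500 × 30% = $18,450. Combined base = $175,000 + $19,935 = $194,935.
Net percentage adjustment: −40% −10% +35% = −15%. $194,935 × 0.85 = $165,694.75.
$165,694.75 is at or above the $1,500 minimum.
Rounded to the nearest dollar: $165,695.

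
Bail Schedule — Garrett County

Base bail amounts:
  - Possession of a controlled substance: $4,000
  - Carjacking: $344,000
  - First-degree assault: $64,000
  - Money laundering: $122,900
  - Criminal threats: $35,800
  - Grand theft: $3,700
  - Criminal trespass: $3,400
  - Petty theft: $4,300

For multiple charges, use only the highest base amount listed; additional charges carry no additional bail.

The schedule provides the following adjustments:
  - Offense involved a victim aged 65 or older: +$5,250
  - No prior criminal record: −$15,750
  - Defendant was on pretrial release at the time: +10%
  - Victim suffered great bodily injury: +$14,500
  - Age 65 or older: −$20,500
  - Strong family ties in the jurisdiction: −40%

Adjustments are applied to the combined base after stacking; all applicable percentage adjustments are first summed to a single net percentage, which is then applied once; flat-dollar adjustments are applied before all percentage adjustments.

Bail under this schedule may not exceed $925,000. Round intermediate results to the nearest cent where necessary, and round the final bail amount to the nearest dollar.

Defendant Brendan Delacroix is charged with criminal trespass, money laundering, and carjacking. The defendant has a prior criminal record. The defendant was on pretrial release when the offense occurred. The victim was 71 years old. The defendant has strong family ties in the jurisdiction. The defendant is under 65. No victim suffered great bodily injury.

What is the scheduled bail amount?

$244,475

Base amounts from the schedule: criminal trespass $3,400; money laundering $122,900; carjacking $344,000.
Stacking rule: use the highest base only. Highest is carjacking at $344,000. Combined base = $344,000.
Offense involved a victim aged 65 or older (+$5,250 flat): $344,000 + $5,250 = $349,250.
Net percentage adjustment: +10% −40% = −30%. $349,250 × 0.7 = $244,475.
$244,475 is within the $925,000 maximum.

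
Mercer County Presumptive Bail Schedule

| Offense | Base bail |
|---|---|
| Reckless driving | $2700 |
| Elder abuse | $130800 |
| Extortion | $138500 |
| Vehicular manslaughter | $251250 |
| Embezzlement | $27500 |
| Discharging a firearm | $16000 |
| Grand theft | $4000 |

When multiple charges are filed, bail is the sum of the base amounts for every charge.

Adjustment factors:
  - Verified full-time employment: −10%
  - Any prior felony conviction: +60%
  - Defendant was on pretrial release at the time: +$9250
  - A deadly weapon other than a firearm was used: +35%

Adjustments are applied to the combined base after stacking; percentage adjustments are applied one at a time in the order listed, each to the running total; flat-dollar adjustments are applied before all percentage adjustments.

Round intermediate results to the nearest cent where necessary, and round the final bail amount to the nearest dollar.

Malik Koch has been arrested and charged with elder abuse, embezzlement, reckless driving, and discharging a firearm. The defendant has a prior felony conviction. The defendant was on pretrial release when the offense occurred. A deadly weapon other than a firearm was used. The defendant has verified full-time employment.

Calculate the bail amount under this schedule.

Base amounts from the schedule: elder abuse $130800; embezzlement $27500; reckless driving $2700; discharging a firearm $16000.
Stacking rule: sum of all bases. $130800 + $27500 + $2700 + $16000 = $177000.
Defendant was on pretrial release at the time (+$9250 flat): $177000 + $9250 = $186250.
Verified full-time employment (−10%): $186250 × 0.9 = $167625.
Any prior felony conviction (+60%): $167625 × 1.6 = $268200.
A deadly weapon other than a firearm was used (+35%): $268200 × 1.35 = $362070.

$362070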